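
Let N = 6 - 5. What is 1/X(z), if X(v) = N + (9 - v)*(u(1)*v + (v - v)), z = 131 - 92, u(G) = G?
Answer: -1/1169 ≈ -0.00085543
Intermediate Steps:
z = 39
N = 1
X(v) = 1 + v*(9 - v) (X(v) = 1 + (9 - v)*(1*v + (v - v)) = 1 + (9 - v)*(v + 0) = 1 + (9 - v)*v = 1 + v*(9 - v))
1/X(z) = 1/(1 - 1*39² + 9*39) = 1/(1 - 1*1521 + 351) = 1/(1 - 1521 + 351) = 1/(-1169) = -1/1169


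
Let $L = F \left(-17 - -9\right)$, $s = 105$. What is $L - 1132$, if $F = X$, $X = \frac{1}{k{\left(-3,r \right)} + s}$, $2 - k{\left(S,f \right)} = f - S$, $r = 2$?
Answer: $- \frac{57736}{51} \approx -1132.1$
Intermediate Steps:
$k{\left(S,f \right)} = 2 + S - f$ ($k{\left(S,f \right)} = 2 - \left(f - S\right) = 2 + \left(S - f\right) = 2 + S - f$)
$X = \frac{1}{102}$ ($X = \frac{1}{\left(2 - 3 - 2\right) + 105} = \frac{1}{-3 + 105} = \frac{1}{102} \approx 0.0098039$)
$F = \frac{1}{102} \approx 0.0098039$
$L = - \frac{4}{51}$ ($L = \frac{-17 - -9}{102} = \frac{-17 + \left(-24 + 33\right)}{102} = \frac{-17 + 9}{102} = \frac{1}{102} \left(-8\right) = - \frac{4}{51} \approx -0.078431$)
$L - 1132 = - \frac{4}{51} - 1132 = - \frac{57736}{51}$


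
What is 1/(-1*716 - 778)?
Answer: -1/1494 ≈ -0.00066934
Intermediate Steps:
1/(-1*716 - 778) = 1/(-716 - 778) = 1/(-1494) = -1/1494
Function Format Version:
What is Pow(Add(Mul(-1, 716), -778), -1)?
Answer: Rational(-1, 1494) ≈ -0.00066934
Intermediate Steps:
Pow(Add(Mul(-1, 716), -778), -1) = Pow(Add(-716, -778), -1) = Pow(-1494, -1) = Rational(-1, 1494)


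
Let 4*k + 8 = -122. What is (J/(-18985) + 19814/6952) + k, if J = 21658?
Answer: -2031934263/65991860 ≈ -30.791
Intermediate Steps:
k = -65/2 (k = -2 + (¼)*(-122) = -2 - 61/2 = -65/2 ≈ -32.500)
(J/(-18985) + 19814/6952) + k = (21658/(-18985) + 19814/6952) - 65/2 = (21658*(-1/18985) + 19814*(1/6952)) - 65/2 = (-21658/18985 + 9907/3476) - 65/2 = 112801187/65991860 - 65/2 = -2031934263/65991860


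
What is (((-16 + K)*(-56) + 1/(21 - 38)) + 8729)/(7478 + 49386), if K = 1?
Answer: 10167/60418 ≈ 0.16828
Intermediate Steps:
(((-16 + K)*(-56) + 1/(21 - 38)) + 8729)/(7478 + 49386) = (((-16 + 1)*(-56) + 1/(21 - 38)) + 8729)/(7478 + 49386) = ((-15*(-56) + 1/(-17)) + 8729)/56864 = ((840 - 1/17) + 8729)*(1/56864) = (14279/17 + 8729)*(1/56864) = (162672/17)*(1/56864) = 10167/60418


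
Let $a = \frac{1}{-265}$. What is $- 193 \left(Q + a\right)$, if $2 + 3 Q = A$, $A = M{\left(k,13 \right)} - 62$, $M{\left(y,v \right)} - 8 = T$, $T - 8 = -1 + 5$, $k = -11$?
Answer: $\frac{2250959}{795} \approx 2831.4$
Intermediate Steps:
$T = 12$ ($T = 8 + \left(-1 + 5\right) = 8 + 4 = 12$)
$a = - \frac{1}{265} \approx -0.0037736$
$M{\left(y,v \right)} = 20$ ($M{\left(y,v \right)} = 8 + 12 = 20$)
$A = -42$ ($A = 20 - 62 = -42$)
$Q = - \frac{44}{3}$ ($Q = - \frac{2}{3} + \frac{1}{3} \left(-42\right) = - \frac{2}{3} - 14 = - \frac{44}{3} \approx -14.667$)
$- 193 \left(Q + a\right) = - 193 \left(- \frac{44}{3} - \frac{1}{265}\right) = \left(-193\right) \left(- \frac{11663}{795}\right) = \frac{2250959}{795}$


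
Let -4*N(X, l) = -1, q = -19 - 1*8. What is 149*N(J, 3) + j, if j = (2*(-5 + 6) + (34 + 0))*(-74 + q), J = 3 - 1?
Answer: -14395/4 ≈ -3598.8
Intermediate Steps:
q = -27 (q = -19 - 8 = -27)
J = 2
N(X, l) = ¼ (N(X, l) = -¼*(-1) = ¼)
j = -3636 (j = (2*(-5 + 6) + (34 + 0))*(-74 - 27) = (2*1 + 34)*(-101) = (2 + 34)*(-101) = 36*(-101) = -3636)
149*N(J, 3) + j = 149*(¼) - 3636 = 149/4 - 3636 = -14395/4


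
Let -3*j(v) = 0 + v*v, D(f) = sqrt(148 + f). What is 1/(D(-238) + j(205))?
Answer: -25215/353220287 - 27*I*sqrt(10)/1766101435 ≈ -7.1386e-5 - 4.8345e-8*I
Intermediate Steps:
j(v) = -v**2/3 (j(v) = -(0 + v*v)/3 = -(0 + v**2)/3 = -v**2/3)
1/(D(-238) + j(205)) = 1/(sqrt(148 - 238) - 1/3*205**2) = 1/(sqrt(-90) - 1/3*42025) = 1/(3*I*sqrt(10) - 42025/3) = 1/(-42025/3 + 3*I*sqrt(10))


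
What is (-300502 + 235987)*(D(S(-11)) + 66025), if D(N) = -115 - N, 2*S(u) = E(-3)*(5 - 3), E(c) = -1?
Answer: -4252248165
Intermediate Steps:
S(u) = -1 (S(u) = (-(5 - 3))/2 = (-1*2)/2 = (½)*(-2) = -1)
(-300502 + 235987)*(D(S(-11)) + 66025) = (-300502 + 235987)*((-115 - 1*(-1)) + 66025) = -64515*((-115 + 1) + 66025) = -64515*(-114 + 66025) = -64515*65911 = -4252248165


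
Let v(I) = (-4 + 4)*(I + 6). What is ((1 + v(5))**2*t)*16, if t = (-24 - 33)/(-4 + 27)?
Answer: -912/23 ≈ -39.652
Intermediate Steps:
t = -57/23 ≈ -2.4783
v(I) = 0 (v(I) = 0*(6 + I) = 0)
((1 + v(5))**2*t)*16 = ((1 + 0)**2*(-57/23))*16 = (1**2*(-57/23))*16 = (1*(-57/23))*16 = -57/23*16 = -912/23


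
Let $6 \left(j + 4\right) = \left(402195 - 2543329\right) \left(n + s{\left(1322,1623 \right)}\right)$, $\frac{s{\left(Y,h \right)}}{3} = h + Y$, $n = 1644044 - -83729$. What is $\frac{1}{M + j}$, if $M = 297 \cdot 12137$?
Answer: $- \frac{3}{1859144402681} \approx -1.6136 \cdot 10^{-12}$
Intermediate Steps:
$n = 1727773$ ($n = 1644044 + 83729 = 1727773$)
$s{\left(Y,h \right)} = 3 Y + 3 h$ ($s{\left(Y,h \right)} = 3 \left(h + Y\right) = 3 \left(Y + h\right) = 3 Y + 3 h$)
$M = 3604689$
$j = - \frac{1859155216748}{3}$ ($j = -4 + \frac{\left(402195 - 2543329\right) \left(1727773 + \left(3 \cdot 1322 + 3 \cdot 1623\right)\right)}{6} = -4 + \frac{\left(-2141134\right) \left(1727773 + \left(3966 + 4869\right)\right)}{6} = -4 + \frac{\left(-2141134\right) \left(1727773 + 8835\right)}{6} = -4 + \frac{\left(-2141134\right) 1736608}{6} = -4 + \frac{1}{6} \left(-3718310433472\right) = -4 - \frac{1859155216736}{3} = - \frac{1859155216748}{3} \approx -6.1972 \cdot 10^{11}$)
$\frac{1}{M + j} = \frac{1}{3604689 - \frac{1859155216748}{3}} = \frac{1}{- \frac{1859144402681}{3}} = - \frac{3}{1859144402681}$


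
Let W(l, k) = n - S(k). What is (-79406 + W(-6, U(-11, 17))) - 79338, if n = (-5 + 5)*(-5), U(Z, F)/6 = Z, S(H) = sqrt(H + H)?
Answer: -158744 - 2*I*sqrt(33) ≈ -1.5874e+5 - 11.489*I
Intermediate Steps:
S(H) = sqrt(2)*sqrt(H) (S(H) = sqrt(2*H) = sqrt(2)*sqrt(H))
U(Z, F) = 6*Z
n = 0 (n = 0*(-5) = 0)
W(l, k) = -sqrt(2)*sqrt(k) (W(l, k) = 0 - sqrt(2)*sqrt(k) = -sqrt(2)*sqrt(k))
(-79406 + W(-6, U(-11, 17))) - 79338 = (-79406 - sqrt(2)*sqrt(6*(-11))) - 79338 = (-79406 - sqrt(2)*sqrt(-66)) - 79338 = (-79406 - sqrt(2)*I*sqrt(66)) - 79338 = (-79406 - 2*I*sqrt(33)) - 79338 = -158744 - 2*I*sqrt(33)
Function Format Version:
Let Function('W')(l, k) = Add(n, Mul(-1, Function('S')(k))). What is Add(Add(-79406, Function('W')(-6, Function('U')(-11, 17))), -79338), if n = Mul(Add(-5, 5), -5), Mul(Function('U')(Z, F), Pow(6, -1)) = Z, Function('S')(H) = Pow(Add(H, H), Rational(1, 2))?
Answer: Add(-158744, Mul(-2, I, Pow(33, Rational(1, 2)))) ≈ Add(-1.5874e+5, Mul(-11.489, I))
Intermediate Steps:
Function('S')(H) = Mul(Pow(2, Rational(1, 2)), Pow(H, Rational(1, 2))) (Function('S')(H) = Pow(Mul(2, H), Rational(1, 2)) = Mul(Pow(2, Rational(1, 2)), Pow(H, Rational(1, 2))))
Function('U')(Z, F) = Mul(6, Z)
n = 0 (n = Mul(0, -5) = 0)
Function('W')(l, k) = Mul(-1, Pow(2, Rational(1, 2)), Pow(k, Rational(1, 2))) (Function('W')(l, k) = Add(0, Mul(-1, Mul(Pow(2, Rational(1, 2)), Pow(k, Rational(1, 2))))) = Add(0, Mul(-1, Pow(2, Rational(1, 2)), Pow(k, Rational(1, 2)))) = Mul(-1, Pow(2, Rational(1, 2)), Pow(k, Rational(1, 2))))
Add(Add(-79406, Function('W')(-6, Function('U')(-11, 17))), -79338) = Add(Add(-79406, Mul(-1, Pow(2, Rational(1, 2)), Pow(Mul(6, -11), Rational(1, 2)))), -79338) = Add(Add(-79406, Mul(-1, Pow(2, Rational(1, 2)), Pow(-66, Rational(1, 2)))), -79338) = Add(Add(-79406, Mul(-1, Pow(2, Rational(1, 2)), Mul(I, Pow(66, Rational(1, 2))))), -79338) = Add(Add(-79406, Mul(-2, I, Pow(33, Rational(1, 2)))), -79338) = Add(-158744, Mul(-2, I, Pow(33, Rational(1, 2))))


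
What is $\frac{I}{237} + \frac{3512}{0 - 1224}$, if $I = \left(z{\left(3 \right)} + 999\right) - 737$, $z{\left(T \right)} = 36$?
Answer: $- \frac{19483}{12087} \approx -1.6119$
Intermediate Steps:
$I = 298$ ($I = \left(36 + 999\right) - 737 = 1035 - 737 = 298$)
$\frac{I}{237} + \frac{3512}{0 - 1224} = \frac{298}{237} + \frac{3512}{0 - 1224} = 298 \cdot \frac{1}{237} + \frac{3512}{0 - 1224} = \frac{298}{237} + \frac{3512}{-1224} = \frac{298}{237} + 3512 \left(- \frac{1}{1224}\right) = \frac{298}{237} - \frac{439}{153} = - \frac{19483}{12087}$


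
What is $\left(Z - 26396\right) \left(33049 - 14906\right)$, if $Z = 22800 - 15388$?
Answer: $-344426712$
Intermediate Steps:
$Z = 7412$
$\left(Z - 26396\right) \left(33049 - 14906\right) = \left(7412 - 26396\right) \left(33049 - 14906\right) = \left(-18984\right) 18143 = -344426712$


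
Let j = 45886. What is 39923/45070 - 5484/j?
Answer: 792371449/1034041010 ≈ 0.76629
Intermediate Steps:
39923/45070 - 5484/j = 39923/45070 - 5484/45886 = 39923*(1/45070) - 5484*1/45886 = 39923/45070 - 2742/22943 = 792371449/1034041010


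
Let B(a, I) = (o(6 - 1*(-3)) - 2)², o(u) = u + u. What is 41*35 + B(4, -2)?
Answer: 1691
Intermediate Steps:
o(u) = 2*u
B(a, I) = 256 (B(a, I) = (2*(6 - 1*(-3)) - 2)² = (2*(6 + 3) - 2)² = (2*9 - 2)² = (18 - 2)² = 16² = 256)
41*35 + B(4, -2) = 41*35 + 256 = 1435 + 256 = 1691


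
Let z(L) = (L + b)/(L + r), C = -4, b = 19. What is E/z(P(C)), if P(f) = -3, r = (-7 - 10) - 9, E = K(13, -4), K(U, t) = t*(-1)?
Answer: -29/4 ≈ -7.2500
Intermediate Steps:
K(U, t) = -t
E = 4 (E = -1*(-4) = 4)
r = -26 (r = -17 - 9 = -26)
z(L) = (19 + L)/(-26 + L) (z(L) = (L + 19)/(L - 26) = (19 + L)/(-26 + L))
E/z(P(C)) = 4/(((19 - 3)/(-26 - 3))) = 4/((16/(-29))) = 4/((-1/29*16)) = 4/(-16/29) = 4*(-29/16) = -29/4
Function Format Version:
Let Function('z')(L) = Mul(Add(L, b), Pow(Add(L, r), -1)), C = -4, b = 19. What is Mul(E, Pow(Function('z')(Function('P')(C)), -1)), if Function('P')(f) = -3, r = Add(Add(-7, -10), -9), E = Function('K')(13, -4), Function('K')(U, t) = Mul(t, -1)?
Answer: Rational(-29, 4) ≈ -7.2500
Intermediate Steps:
Function('K')(U, t) = Mul(-1, t)
E = 4 (E = Mul(-1, -4) = 4)
r = -26 (r = Add(-17, -9) = -26)
Function('z')(L) = Mul(Pow(Add(-26, L), -1), Add(19, L)) (Function('z')(L) = Mul(Add(L, 19), Pow(Add(L, -26), -1)) = Mul(Add(19, L), Pow(Add(-26, L), -1)) = Mul(Pow(Add(-26, L), -1), Add(19, L)))
Mul(E, Pow(Function('z')(Function('P')(C)), -1)) = Mul(4, Pow(Mul(Pow(Add(-26, -3), -1), Add(19, -3)), -1)) = Mul(4, Pow(Mul(Pow(-29, -1), 16), -1)) = Mul(4, Pow(Mul(Rational(-1, 29), 16), -1)) = Mul(4, Pow(Rational(-16, 29), -1)) = Mul(4, Rational(-29, 16)) = Rational(-29, 4)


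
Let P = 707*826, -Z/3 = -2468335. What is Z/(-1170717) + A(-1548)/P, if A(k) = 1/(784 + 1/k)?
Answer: -874702218187505549/138288732704897719 ≈ -6.3252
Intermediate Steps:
Z = 7405005 (Z = -3*(-2468335) = 7405005)
P = 583982
Z/(-1170717) + A(-1548)/P = 7405005/(-1170717) - 1548/(1 + 784*(-1548))/583982 = 7405005*(-1/1170717) - 1548/(1 - 1213632)*(1/583982) = -2468335/390239 - 1548/(-1213631)*(1/583982) = -2468335/390239 - 1548*(-1/1213631)*(1/583982) = -2468335/390239 + (1548/1213631)*(1/583982) = -2468335/390239 + 774/354369329321 = -874702218187505549/138288732704897719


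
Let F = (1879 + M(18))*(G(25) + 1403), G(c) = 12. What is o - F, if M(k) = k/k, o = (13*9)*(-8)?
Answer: -2661136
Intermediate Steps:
o = -936 (o = 117*(-8) = -936)
M(k) = 1
F = 2660200 (F = (1879 + 1)*(12 + 1403) = 1880*1415 = 2660200)
o - F = -936 - 1*2660200 = -936 - 2660200 = -2661136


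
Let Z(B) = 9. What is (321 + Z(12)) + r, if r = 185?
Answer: 515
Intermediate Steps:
(321 + Z(12)) + r = (321 + 9) + 185 = 330 + 185 = 515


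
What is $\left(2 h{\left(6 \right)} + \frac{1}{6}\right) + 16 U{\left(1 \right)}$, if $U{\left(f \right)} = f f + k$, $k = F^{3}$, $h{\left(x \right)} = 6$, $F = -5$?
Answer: $- \frac{11831}{6} \approx -1971.8$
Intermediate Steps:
$k = -125$ ($k = \left(-5\right)^{3} = -125$)
$U{\left(f \right)} = -125 + f^{2}$ ($U{\left(f \right)} = f f - 125 = f^{2} - 125 = -125 + f^{2}$)
$\left(2 h{\left(6 \right)} + \frac{1}{6}\right) + 16 U{\left(1 \right)} = \left(2 \cdot 6 + \frac{1}{6}\right) + 16 \left(-125 + 1^{2}\right) = \left(12 + \frac{1}{6}\right) + 16 \left(-125 + 1\right) = \frac{73}{6} + 16 \left(-124\right) = \frac{73}{6} - 1984 = - \frac{11831}{6}$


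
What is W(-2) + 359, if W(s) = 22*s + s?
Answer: 313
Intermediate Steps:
W(s) = 23*s
W(-2) + 359 = 23*(-2) + 359 = -46 + 359 = 313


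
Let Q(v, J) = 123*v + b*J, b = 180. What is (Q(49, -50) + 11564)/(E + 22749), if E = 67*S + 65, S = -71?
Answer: 8591/18057 ≈ 0.47577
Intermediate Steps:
Q(v, J) = 123*v + 180*J
E = -4692 (E = 67*(-71) + 65 = -4757 + 65 = -4692)
(Q(49, -50) + 11564)/(E + 22749) = ((123*49 + 180*(-50)) + 11564)/(-4692 + 22749) = ((6027 - 9000) + 11564)/18057 = (-2973 + 11564)*(1/18057) = 8591*(1/18057) = 8591/18057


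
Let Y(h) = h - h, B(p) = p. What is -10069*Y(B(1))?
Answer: 0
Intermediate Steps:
Y(h) = 0
-10069*Y(B(1)) = -10069*0 = 0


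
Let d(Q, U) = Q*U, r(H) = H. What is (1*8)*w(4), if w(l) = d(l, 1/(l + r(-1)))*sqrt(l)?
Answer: 64/3 ≈ 21.333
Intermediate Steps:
w(l) = l**(3/2)/(-1 + l) (w(l) = (l/(l - 1))*sqrt(l) = (l/(-1 + l))*sqrt(l) = l**(3/2)/(-1 + l))
(1*8)*w(4) = (1*8)*(4**(3/2)/(-1 + 4)) = 8*(8/3) = 64/3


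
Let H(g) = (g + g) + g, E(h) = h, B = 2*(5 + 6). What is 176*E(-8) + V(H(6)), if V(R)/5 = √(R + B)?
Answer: -1408 + 10*√10 ≈ -1376.4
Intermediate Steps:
B = 22 (B = 2*11 = 22)
H(g) = 3*g (H(g) = 2*g + g = 3*g)
V(R) = 5*√(22 + R) (V(R) = 5*√(R + 22) = 5*√(22 + R))
176*E(-8) + V(H(6)) = 176*(-8) + 5*√(22 + 3*6) = -1408 + 5*√(22 + 18) = -1408 + 5*√40 = -1408 + 5*(2*√10) = -1408 + 10*√10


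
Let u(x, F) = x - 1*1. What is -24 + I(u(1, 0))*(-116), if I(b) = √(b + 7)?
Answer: -24 - 116*√7 ≈ -330.91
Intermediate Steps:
u(x, F) = -1 + x (u(x, F) = x - 1 = -1 + x)
I(b) = √(7 + b)
-24 + I(u(1, 0))*(-116) = -24 + √(7 + (-1 + 1))*(-116) = -24 + √(7 + 0)*(-116) = -24 + √7*(-116) = -24 - 116*√7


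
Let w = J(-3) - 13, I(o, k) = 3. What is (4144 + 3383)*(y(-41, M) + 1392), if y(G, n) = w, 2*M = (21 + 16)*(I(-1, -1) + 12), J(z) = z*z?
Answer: 10447476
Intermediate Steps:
J(z) = z²
w = -4 (w = (-3)² - 13 = 9 - 13 = -4)
M = 555/2 (M = ((21 + 16)*(3 + 12))/2 = (37*15)/2 = (½)*555 = 555/2 ≈ 277.50)
y(G, n) = -4
(4144 + 3383)*(y(-41, M) + 1392) = (4144 + 3383)*(-4 + 1392) = 7527*1388 = 10447476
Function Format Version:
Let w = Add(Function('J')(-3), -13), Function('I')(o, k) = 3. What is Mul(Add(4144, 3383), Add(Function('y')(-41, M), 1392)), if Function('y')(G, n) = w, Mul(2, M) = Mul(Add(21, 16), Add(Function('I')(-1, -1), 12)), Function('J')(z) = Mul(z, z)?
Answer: 10447476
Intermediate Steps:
Function('J')(z) = Pow(z, 2)
w = -4 (w = Add(Pow(-3, 2), -13) = Add(9, -13) = -4)
M = Rational(555, 2) (M = Mul(Rational(1, 2), Mul(Add(21, 16), Add(3, 12))) = Mul(Rational(1, 2), Mul(37, 15)) = Mul(Rational(1, 2), 555) = Rational(555, 2) ≈ 277.50)
Function('y')(G, n) = -4
Mul(Add(4144, 3383), Add(Function('y')(-41, M), 1392)) = Mul(Add(4144, 3383), Add(-4, 1392)) = Mul(7527, 1388) = 10447476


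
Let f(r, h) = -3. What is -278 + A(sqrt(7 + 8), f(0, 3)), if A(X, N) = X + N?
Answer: -281 + sqrt(15) ≈ -277.13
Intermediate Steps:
A(X, N) = N + X
-278 + A(sqrt(7 + 8), f(0, 3)) = -278 + (-3 + sqrt(7 + 8)) = -278 + (-3 + sqrt(15)) = -281 + sqrt(15)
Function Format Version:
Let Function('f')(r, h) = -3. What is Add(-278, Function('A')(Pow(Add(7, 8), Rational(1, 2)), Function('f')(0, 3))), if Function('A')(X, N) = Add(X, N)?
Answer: Add(-281, Pow(15, Rational(1, 2))) ≈ -277.13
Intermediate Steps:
Function('A')(X, N) = Add(N, X)
Add(-278, Function('A')(Pow(Add(7, 8), Rational(1, 2)), Function('f')(0, 3))) = Add(-278, Add(-3, Pow(Add(7, 8), Rational(1, 2)))) = Add(-278, Add(-3, Pow(15, Rational(1, 2)))) = Add(-281, Pow(15, Rational(1, 2)))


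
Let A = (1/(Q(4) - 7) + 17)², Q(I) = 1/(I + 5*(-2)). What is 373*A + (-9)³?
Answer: 194710204/1849 ≈ 1.0531e+5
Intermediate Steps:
Q(I) = 1/(-10 + I) (Q(I) = 1/(I - 10) = 1/(-10 + I))
A = 525625/1849 (A = (1/(1/(-10 + 4) - 7) + 17)² = (1/(1/(-6) - 7) + 17)² = (1/(-⅙ - 7) + 17)² = (1/(-43/6) + 17)² = (-6/43 + 17)² = (725/43)² = 525625/1849 ≈ 284.28)
373*A + (-9)³ = 373*(525625/1849) + (-9)³ = 196058125/1849 - 729 = 194710204/1849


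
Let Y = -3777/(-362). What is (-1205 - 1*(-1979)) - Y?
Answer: 276411/362 ≈ 763.57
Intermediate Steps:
Y = 3777/362 (Y = -3777*(-1/362) = 3777/362 ≈ 10.434)
(-1205 - 1*(-1979)) - Y = (-1205 - 1*(-1979)) - 1*3777/362 = (-1205 + 1979) - 3777/362 = 774 - 3777/362 = 276411/362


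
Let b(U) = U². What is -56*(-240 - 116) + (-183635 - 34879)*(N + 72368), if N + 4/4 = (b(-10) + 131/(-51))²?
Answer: -15508469619952/867 ≈ -1.7887e+10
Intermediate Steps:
N = 24688360/2601 (N = -1 + ((-10)² + 131/(-51))² = -1 + (100 + 131*(-1/51))² = -1 + (100 - 131/51)² = -1 + (4969/51)² = -1 + 24690961/2601 = 24688360/2601 ≈ 9491.9)
-56*(-240 - 116) + (-183635 - 34879)*(N + 72368) = -56*(-240 - 116) + (-183635 - 34879)*(24688360/2601 + 72368) = -56*(-356) - 218514*212917528/2601 = 19936 - 15508486904464/867 = -15508469619952/867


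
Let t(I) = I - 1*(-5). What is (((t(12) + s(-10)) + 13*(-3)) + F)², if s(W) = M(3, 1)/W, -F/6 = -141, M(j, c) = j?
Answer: 67848169/100 ≈ 6.7848e+5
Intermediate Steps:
t(I) = 5 + I (t(I) = I + 5 = 5 + I)
F = 846 (F = -6*(-141) = 846)
s(W) = 3/W
(((t(12) + s(-10)) + 13*(-3)) + F)² = ((((5 + 12) + 3/(-10)) + 13*(-3)) + 846)² = (((17 + 3*(-⅒)) - 39) + 846)² = (((17 - 3/10) - 39) + 846)² = ((167/10 - 39) + 846)² = (-223/10 + 846)² = (8237/10)² = 67848169/100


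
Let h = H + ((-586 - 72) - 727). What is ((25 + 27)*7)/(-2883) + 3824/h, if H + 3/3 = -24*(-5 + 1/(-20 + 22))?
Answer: -1914964/614079 ≈ -3.1184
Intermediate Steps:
H = 107 (H = -1 - 24*(-5 + 1/(-20 + 22)) = -1 - 24*(-5 + 1/2) = -1 - 24*(-5 + ½) = -1 - 24*(-9/2) = -1 + 108 = 107)
h = -1278 (h = 107 + ((-586 - 72) - 727) = 107 + (-658 - 727) = 107 - 1385 = -1278)
((25 + 27)*7)/(-2883) + 3824/h = ((25 + 27)*7)/(-2883) + 3824/(-1278) = (52*7)*(-1/2883) + 3824*(-1/1278) = 364*(-1/2883) - 1912/639 = -364/2883 - 1912/639 = -1914964/614079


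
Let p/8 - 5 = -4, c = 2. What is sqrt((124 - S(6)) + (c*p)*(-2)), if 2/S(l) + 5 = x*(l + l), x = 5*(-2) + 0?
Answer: 9*sqrt(710)/25 ≈ 9.5925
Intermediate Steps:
p = 8 (p = 40 + 8*(-4) = 40 - 32 = 8)
x = -10 (x = -10 + 0 = -10)
S(l) = 2/(-5 - 20*l) (S(l) = 2/(-5 - 10*(l + l)) = 2/(-5 - 20*l))
sqrt((124 - S(6)) + (c*p)*(-2)) = sqrt((124 - 2/(5*(-1 - 4*6))) + (2*8)*(-2)) = sqrt((124 - 2/(5*(-1 - 24))) + 16*(-2)) = sqrt((124 - 2/(5*(-25))) - 32) = sqrt((124 - 2*(-1)/(5*25)) - 32) = sqrt((124 - 1*(-2/125)) - 32) = sqrt((124 + 2/125) - 32) = sqrt(15502/125 - 32) = sqrt(11502/125) = 9*sqrt(710)/25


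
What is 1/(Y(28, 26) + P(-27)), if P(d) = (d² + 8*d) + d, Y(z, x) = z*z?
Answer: 1/1270 ≈ 0.00078740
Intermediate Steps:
Y(z, x) = z²
P(d) = d² + 9*d
1/(Y(28, 26) + P(-27)) = 1/(28² - 27*(9 - 27)) = 1/(784 - 27*(-18)) = 1/(784 + 486) = 1/1270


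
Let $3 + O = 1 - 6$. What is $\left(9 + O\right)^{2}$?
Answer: $1$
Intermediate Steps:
$O = -8$ ($O = -3 + \left(1 - 6\right) = -3 - 5 = -8$)
$\left(9 + O\right)^{2} = \left(9 - 8\right)^{2} = 1^{2} = 1$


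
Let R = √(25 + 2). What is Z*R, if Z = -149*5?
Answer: -2235*√3 ≈ -3871.1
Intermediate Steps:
Z = -745
R = 3*√3 (R = √27 = 3*√3 ≈ 5.1962)
Z*R = -2235*√3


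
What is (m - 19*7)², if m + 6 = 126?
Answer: 169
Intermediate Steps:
m = 120 (m = -6 + 126 = 120)
(m - 19*7)² = (120 - 19*7)² = (120 - 133)² = (-13)² = 169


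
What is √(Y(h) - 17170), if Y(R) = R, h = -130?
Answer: 10*I*√173 ≈ 131.53*I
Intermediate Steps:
√(Y(h) - 17170) = √(-130 - 17170) = √(-17300) = 10*I*√173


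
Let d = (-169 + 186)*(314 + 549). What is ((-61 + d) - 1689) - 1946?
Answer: 10975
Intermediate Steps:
d = 14671 (d = 17*863 = 14671)
((-61 + d) - 1689) - 1946 = ((-61 + 14671) - 1689) - 1946 = (14610 - 1689) - 1946 = 12921 - 1946 = 10975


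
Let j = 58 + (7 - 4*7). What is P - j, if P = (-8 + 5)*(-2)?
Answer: -31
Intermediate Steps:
P = 6 (P = -3*(-2) = 6)
j = 37 (j = 58 + (7 - 28) = 58 - 21 = 37)
P - j = 6 - 1*37 = 6 - 37 = -31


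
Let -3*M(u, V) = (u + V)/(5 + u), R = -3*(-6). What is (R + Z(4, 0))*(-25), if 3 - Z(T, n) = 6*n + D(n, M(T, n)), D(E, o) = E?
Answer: -525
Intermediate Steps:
R = 18
M(u, V) = -(V + u)/(3*(5 + u)) (M(u, V) = -(u + V)/(3*(5 + u)) = -(V + u)/(3*(5 + u)))
Z(T, n) = 3 - 7*n (Z(T, n) = 3 - (6*n + n) = 3 - 7*n)
(R + Z(4, 0))*(-25) = (18 + (3 - 7*0))*(-25) = (18 + (3 + 0))*(-25) = (18 + 3)*(-25) = 21*(-25) = -525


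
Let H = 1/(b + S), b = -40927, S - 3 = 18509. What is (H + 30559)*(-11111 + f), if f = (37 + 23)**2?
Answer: -5144884659824/22415 ≈ -2.2953e+8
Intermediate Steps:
S = 18512 (S = 3 + 18509 = 18512)
f = 3600 (f = 60**2 = 3600)
H = -1/22415 (H = 1/(-40927 + 18512) = 1/(-22415) = -1/22415 ≈ -4.4613e-5)
(H + 30559)*(-11111 + f) = (-1/22415 + 30559)*(-11111 + 3600) = (684979984/22415)*(-7511) = -5144884659824/22415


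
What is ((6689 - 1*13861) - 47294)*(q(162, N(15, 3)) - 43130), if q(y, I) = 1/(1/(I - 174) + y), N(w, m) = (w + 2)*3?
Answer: 46806181007182/19925 ≈ 2.3491e+9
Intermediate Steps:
N(w, m) = 6 + 3*w (N(w, m) = (2 + w)*3 = 6 + 3*w)
q(y, I) = 1/(y + 1/(-174 + I)) (q(y, I) = 1/(1/(-174 + I) + y) = 1/(y + 1/(-174 + I)))
((6689 - 1*13861) - 47294)*(q(162, N(15, 3)) - 43130) = ((6689 - 1*13861) - 47294)*((-174 + (6 + 3*15))/(1 - 174*162 + (6 + 3*15)*162) - 43130) = ((6689 - 13861) - 47294)*((-174 + (6 + 45))/(1 - 28188 + (6 + 45)*162) - 43130) = (-7172 - 47294)*((-174 + 51)/(1 - 28188 + 51*162) - 43130) = -54466*(-123/(1 - 28188 + 8262) - 43130) = -54466*(-123/(-19925) - 43130) = -54466*(-1/19925*(-123) - 43130) = -54466*(123/19925 - 43130) = -54466*(-859365127/19925) = 46806181007182/19925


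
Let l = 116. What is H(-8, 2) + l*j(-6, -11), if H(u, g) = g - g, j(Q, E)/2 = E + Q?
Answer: -3944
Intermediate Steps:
j(Q, E) = 2*E + 2*Q (j(Q, E) = 2*(E + Q) = 2*E + 2*Q)
H(u, g) = 0
H(-8, 2) + l*j(-6, -11) = 0 + 116*(2*(-11) + 2*(-6)) = 0 + 116*(-22 - 12) = 0 + 116*(-34) = 0 - 3944 = -3944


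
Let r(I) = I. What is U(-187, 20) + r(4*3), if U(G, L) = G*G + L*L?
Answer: 35381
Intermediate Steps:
U(G, L) = G² + L²
U(-187, 20) + r(4*3) = ((-187)² + 20²) + 4*3 = (34969 + 400) + 12 = 35369 + 12 = 35381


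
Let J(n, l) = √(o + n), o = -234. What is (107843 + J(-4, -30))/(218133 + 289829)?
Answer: 107843/507962 + I*√238/507962 ≈ 0.21231 + 3.0371e-5*I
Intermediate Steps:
J(n, l) = √(-234 + n)
(107843 + J(-4, -30))/(218133 + 289829) = (107843 + √(-234 - 4))/(218133 + 289829) = (107843 + √(-238))/507962 = (107843 + I*√238)*(1/507962) = 107843/507962 + I*√238/507962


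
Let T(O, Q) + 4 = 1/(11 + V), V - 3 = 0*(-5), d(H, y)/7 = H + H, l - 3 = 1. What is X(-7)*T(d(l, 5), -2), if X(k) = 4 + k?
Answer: 165/14 ≈ 11.786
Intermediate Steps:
l = 4 (l = 3 + 1 = 4)
d(H, y) = 14*H (d(H, y) = 7*(H + H) = 7*(2*H) = 14*H)
V = 3 (V = 3 + 0*(-5) = 3 + 0 = 3)
T(O, Q) = -55/14 (T(O, Q) = -4 + 1/(11 + 3) = -4 + 1/14 = -55/14)
X(-7)*T(d(l, 5), -2) = (4 - 7)*(-55/14) = -3*(-55/14) = 165/14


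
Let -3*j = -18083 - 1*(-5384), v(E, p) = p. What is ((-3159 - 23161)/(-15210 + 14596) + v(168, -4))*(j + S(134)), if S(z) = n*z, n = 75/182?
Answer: 4656200496/27937 ≈ 1.6667e+5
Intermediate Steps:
n = 75/182 (n = 75*(1/182) = 75/182 ≈ 0.41209)
S(z) = 75*z/182
j = 4233 (j = -(-18083 - 1*(-5384))/3 = -(-18083 + 5384)/3 = -1/3*(-12699) = 4233)
((-3159 - 23161)/(-15210 + 14596) + v(168, -4))*(j + S(134)) = ((-3159 - 23161)/(-15210 + 14596) - 4)*(4233 + (75/182)*134) = (-26320/(-614) - 4)*(4233 + 5025/91) = (-26320*(-1/614) - 4)*(390228/91) = (13160/307 - 4)*(390228/91) = (11932/307)*(390228/91) = 4656200496/27937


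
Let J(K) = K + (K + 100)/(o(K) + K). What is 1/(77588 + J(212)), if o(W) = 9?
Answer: 17/1322624 ≈ 1.2853e-5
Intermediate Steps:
J(K) = K + (100 + K)/(9 + K) (J(K) = K + (K + 100)/(9 + K) = K + (100 + K)/(9 + K))
1/(77588 + J(212)) = 1/(77588 + (100 + 212² + 10*212)/(9 + 212)) = 1/(77588 + (100 + 44944 + 2120)/221) = 1/(77588 + (1/221)*47164) = 1/(77588 + 3628/17) = 1/(1322624/17) = 17/1322624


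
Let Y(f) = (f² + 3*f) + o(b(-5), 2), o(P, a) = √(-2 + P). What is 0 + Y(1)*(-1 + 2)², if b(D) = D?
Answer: 4 + I*√7 ≈ 4.0 + 2.6458*I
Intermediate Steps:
Y(f) = f² + 3*f + I*√7 (Y(f) = (f² + 3*f) + √(-2 - 5) = (f² + 3*f) + √(-7) = (f² + 3*f) + I*√7 = f² + 3*f + I*√7)
0 + Y(1)*(-1 + 2)² = 0 + (1² + 3*1 + I*√7)*(-1 + 2)² = 0 + (1 + 3 + I*√7)*1² = 0 + (4 + I*√7)*1 = 0 + (4 + I*√7) = 4 + I*√7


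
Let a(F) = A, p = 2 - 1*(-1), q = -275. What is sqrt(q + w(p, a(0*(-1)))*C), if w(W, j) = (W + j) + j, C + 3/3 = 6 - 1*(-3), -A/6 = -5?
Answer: sqrt(229) ≈ 15.133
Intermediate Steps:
A = 30 (A = -6*(-5) = 30)
p = 3 (p = 2 + 1 = 3)
C = 8 (C = -1 + (6 - 1*(-3)) = -1 + (6 + 3) = -1 + 9 = 8)
a(F) = 30
w(W, j) = W + 2*j
sqrt(q + w(p, a(0*(-1)))*C) = sqrt(-275 + (3 + 2*30)*8) = sqrt(-275 + (3 + 60)*8) = sqrt(-275 + 63*8) = sqrt(-275 + 504) = sqrt(229)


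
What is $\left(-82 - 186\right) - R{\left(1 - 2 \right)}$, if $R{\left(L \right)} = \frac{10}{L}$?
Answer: $-258$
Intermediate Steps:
$\left(-82 - 186\right) - R{\left(1 - 2 \right)} = \left(-82 - 186\right) - \frac{10}{1 - 2} = -268 - \frac{10}{-1} = -268 - 10 \left(-1\right) = -268 - -10 = -268 + 10 = -258$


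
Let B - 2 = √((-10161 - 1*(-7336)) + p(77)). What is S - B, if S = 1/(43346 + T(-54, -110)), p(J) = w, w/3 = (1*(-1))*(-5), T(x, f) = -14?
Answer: -86663/43332 - I*√2810 ≈ -2.0 - 53.009*I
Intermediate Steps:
w = 15 (w = 3*((1*(-1))*(-5)) = 3*(-1*(-5)) = 3*5 = 15)
p(J) = 15
B = 2 + I*√2810 (B = 2 + √((-10161 - 1*(-7336)) + 15) = 2 + √((-10161 + 7336) + 15) = 2 + √(-2825 + 15) = 2 + √(-2810) = 2 + I*√2810 ≈ 2.0 + 53.009*I)
S = 1/43332 (S = 1/(43346 - 14) = 1/43332 ≈ 2.3078e-5)
S - B = 1/43332 - (2 + I*√2810) = 1/43332 + (-2 - I*√2810) = -86663/43332 - I*√2810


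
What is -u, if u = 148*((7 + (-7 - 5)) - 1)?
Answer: 888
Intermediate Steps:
u = -888 (u = 148*((7 - 12) - 1) = 148*(-5 - 1) = 148*(-6) = -888)
-u = -1*(-888) = 888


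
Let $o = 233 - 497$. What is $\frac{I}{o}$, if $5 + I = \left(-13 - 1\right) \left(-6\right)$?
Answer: $- \frac{79}{264} \approx -0.29924$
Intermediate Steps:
$o = -264$ ($o = 233 - 497 = -264$)
$I = 79$ ($I = -5 + \left(-13 - 1\right) \left(-6\right) = -5 - -84 = -5 + 84 = 79$)
$\frac{I}{o} = \frac{79}{-264} = 79 \left(- \frac{1}{264}\right) = - \frac{79}{264}$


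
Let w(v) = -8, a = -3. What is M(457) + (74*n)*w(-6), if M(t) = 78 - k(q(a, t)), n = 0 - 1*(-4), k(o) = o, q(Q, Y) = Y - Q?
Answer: -2750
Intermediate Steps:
n = 4 (n = 0 + 4 = 4)
M(t) = 75 - t (M(t) = 78 - (t - 1*(-3)) = 78 - (t + 3) = 78 - (3 + t) = 78 + (-3 - t) = 75 - t)
M(457) + (74*n)*w(-6) = (75 - 1*457) + (74*4)*(-8) = (75 - 457) + 296*(-8) = -382 - 2368 = -2750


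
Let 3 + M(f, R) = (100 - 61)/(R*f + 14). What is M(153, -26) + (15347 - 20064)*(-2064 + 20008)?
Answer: -335520297403/3964 ≈ -8.4642e+7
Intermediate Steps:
M(f, R) = -3 + 39/(14 + R*f) (M(f, R) = -3 + (100 - 61)/(R*f + 14) = -3 + 39/(14 + R*f))
M(153, -26) + (15347 - 20064)*(-2064 + 20008) = 3*(-1 - 1*(-26)*153)/(14 - 26*153) + (15347 - 20064)*(-2064 + 20008) = 3*(-1 + 3978)/(14 - 3978) - 4717*17944 = 3*3977/(-3964) - 84641848 = 3*(-1/3964)*3977 - 84641848 = -11931/3964 - 84641848 = -335520297403/3964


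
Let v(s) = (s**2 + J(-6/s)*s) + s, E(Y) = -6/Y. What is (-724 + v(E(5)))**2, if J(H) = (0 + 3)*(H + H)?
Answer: 360772036/625 ≈ 5.7724e+5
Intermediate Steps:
J(H) = 6*H (J(H) = 3*(2*H) = 6*H)
v(s) = -36 + s + s**2 (v(s) = (s**2 + (6*(-6/s))*s) + s = (s**2 + (-36/s)*s) + s = (s**2 - 36) + s = (-36 + s**2) + s = -36 + s + s**2)
(-724 + v(E(5)))**2 = (-724 + (-36 + (-6/5)*(1 - 6/5)))**2 = (-724 + (-36 + (-6*1/5)*(1 - 6*1/5)))**2 = (-724 + (-36 - 6*(1 - 6/5)/5))**2 = (-724 + (-36 - 6/5*(-1/5)))**2 = (-724 + (-36 + 6/25))**2 = (-724 - 894/25)**2 = (-18994/25)**2 = 360772036/625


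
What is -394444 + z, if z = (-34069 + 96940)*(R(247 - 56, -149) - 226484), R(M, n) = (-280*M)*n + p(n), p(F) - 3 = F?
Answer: 486739971746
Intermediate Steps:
p(F) = 3 + F
R(M, n) = 3 + n - 280*M*n (R(M, n) = (-280*M)*n + (3 + n) = -280*M*n + (3 + n) = 3 + n - 280*M*n)
z = 486740366190 (z = (-34069 + 96940)*((3 - 149 - 280*(247 - 56)*(-149)) - 226484) = 62871*((3 - 149 - 280*191*(-149)) - 226484) = 62871*((3 - 149 + 7968520) - 226484) = 62871*(7968374 - 226484) = 62871*7741890 = 486740366190)
-394444 + z = -394444 + 486740366190 = 486739971746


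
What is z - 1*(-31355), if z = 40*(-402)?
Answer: 15275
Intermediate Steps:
z = -16080
z - 1*(-31355) = -16080 - 1*(-31355) = -16080 + 31355 = 15275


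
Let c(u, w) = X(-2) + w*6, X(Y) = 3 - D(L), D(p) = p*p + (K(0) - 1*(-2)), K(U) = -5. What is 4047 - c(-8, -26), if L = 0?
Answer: 4197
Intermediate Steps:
D(p) = -3 + p**2 (D(p) = p*p + (-5 - 1*(-2)) = p**2 + (-5 + 2) = p**2 - 3 = -3 + p**2)
X(Y) = 6 (X(Y) = 3 - (-3 + 0**2) = 3 - (-3 + 0) = 3 - 1*(-3) = 3 + 3 = 6)
c(u, w) = 6 + 6*w (c(u, w) = 6 + w*6 = 6 + 6*w)
4047 - c(-8, -26) = 4047 - (6 + 6*(-26)) = 4047 - (6 - 156) = 4047 - 1*(-150) = 4047 + 150 = 4197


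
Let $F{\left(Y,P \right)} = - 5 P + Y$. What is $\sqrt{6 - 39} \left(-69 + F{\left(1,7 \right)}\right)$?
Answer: $- 103 i \sqrt{33} \approx - 591.69 i$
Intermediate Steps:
$F{\left(Y,P \right)} = Y - 5 P$
$\sqrt{6 - 39} \left(-69 + F{\left(1,7 \right)}\right) = \sqrt{6 - 39} \left(-69 + \left(1 - 35\right)\right) = \sqrt{-33} \left(-69 + \left(1 - 35\right)\right) = i \sqrt{33} \left(-69 - 34\right) = i \sqrt{33} \left(-103\right) = - 103 i \sqrt{33}$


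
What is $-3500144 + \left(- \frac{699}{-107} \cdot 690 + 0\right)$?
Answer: $- \frac{374033098}{107} \approx -3.4956 \cdot 10^{6}$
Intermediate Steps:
$-3500144 + \left(- \frac{699}{-107} \cdot 690 + 0\right) = -3500144 + \left(\left(-699\right) \left(- \frac{1}{107}\right) 690 + 0\right) = -3500144 + \left(\frac{699}{107} \cdot 690 + 0\right) = -3500144 + \left(\frac{482310}{107} + 0\right) = -3500144 + \frac{482310}{107} = - \frac{374033098}{107}$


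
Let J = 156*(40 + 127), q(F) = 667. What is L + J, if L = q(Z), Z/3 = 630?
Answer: 26719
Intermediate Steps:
Z = 1890 (Z = 3*630 = 1890)
L = 667
J = 26052 (J = 156*167 = 26052)
L + J = 667 + 26052 = 26719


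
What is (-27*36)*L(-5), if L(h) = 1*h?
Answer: 4860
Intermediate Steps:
L(h) = h
(-27*36)*L(-5) = -27*36*(-5) = -972*(-5) = 4860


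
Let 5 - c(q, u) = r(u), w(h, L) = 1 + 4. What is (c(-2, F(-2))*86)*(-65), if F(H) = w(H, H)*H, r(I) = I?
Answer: -83850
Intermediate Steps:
w(h, L) = 5
F(H) = 5*H
c(q, u) = 5 - u
(c(-2, F(-2))*86)*(-65) = ((5 - 5*(-2))*86)*(-65) = ((5 - 1*(-10))*86)*(-65) = ((5 + 10)*86)*(-65) = (15*86)*(-65) = 1290*(-65) = -83850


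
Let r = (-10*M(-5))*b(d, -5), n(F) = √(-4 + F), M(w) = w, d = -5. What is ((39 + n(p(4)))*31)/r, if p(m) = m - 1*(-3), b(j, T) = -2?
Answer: -1209/100 - 31*√3/100 ≈ -12.627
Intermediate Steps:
p(m) = 3 + m (p(m) = m + 3 = 3 + m)
r = -100 (r = -10*(-5)*(-2) = 50*(-2) = -100)
((39 + n(p(4)))*31)/r = ((39 + √(-4 + (3 + 4)))*31)/(-100) = ((39 + √(-4 + 7))*31)*(-1/100) = ((39 + √3)*31)*(-1/100) = (1209 + 31*√3)*(-1/100) = -1209/100 - 31*√3/100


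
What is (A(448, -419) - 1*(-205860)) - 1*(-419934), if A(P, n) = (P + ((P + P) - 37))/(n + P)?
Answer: 18149333/29 ≈ 6.2584e+5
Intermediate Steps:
A(P, n) = (-37 + 3*P)/(P + n) (A(P, n) = (P + (2*P - 37))/(P + n) = (P + (-37 + 2*P))/(P + n) = (-37 + 3*P)/(P + n))
(A(448, -419) - 1*(-205860)) - 1*(-419934) = ((-37 + 3*448)/(448 - 419) - 1*(-205860)) - 1*(-419934) = ((-37 + 1344)/29 + 205860) + 419934 = ((1/29)*1307 + 205860) + 419934 = (1307/29 + 205860) + 419934 = 5971247/29 + 419934 = 18149333/29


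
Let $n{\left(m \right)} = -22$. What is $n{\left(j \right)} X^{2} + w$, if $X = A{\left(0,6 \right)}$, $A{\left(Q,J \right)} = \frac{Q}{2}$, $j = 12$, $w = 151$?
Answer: $151$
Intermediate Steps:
$A{\left(Q,J \right)} = \frac{Q}{2}$ ($A{\left(Q,J \right)} = Q \frac{1}{2} = \frac{Q}{2}$)
$X = 0$ ($X = \frac{1}{2} \cdot 0 = 0$)
$n{\left(j \right)} X^{2} + w = - 22 \cdot 0^{2} + 151 = \left(-22\right) 0 + 151 = 0 + 151 = 151$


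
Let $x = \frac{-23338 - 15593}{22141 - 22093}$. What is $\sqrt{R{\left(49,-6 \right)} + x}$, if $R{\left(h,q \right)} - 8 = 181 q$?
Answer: $\frac{5 i \sqrt{1209}}{4} \approx 43.463 i$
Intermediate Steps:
$R{\left(h,q \right)} = 8 + 181 q$
$x = - \frac{12977}{16}$ ($x = - \frac{38931}{48} = \left(-38931\right) \frac{1}{48} = - \frac{12977}{16} \approx -811.06$)
$\sqrt{R{\left(49,-6 \right)} + x} = \sqrt{\left(8 + 181 \left(-6\right)\right) - \frac{12977}{16}} = \sqrt{\left(8 - 1086\right) - \frac{12977}{16}} = \sqrt{-1078 - \frac{12977}{16}} = \sqrt{- \frac{30225}{16}} = \frac{5 i \sqrt{1209}}{4}$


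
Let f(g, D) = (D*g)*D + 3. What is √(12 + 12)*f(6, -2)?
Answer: 54*√6 ≈ 132.27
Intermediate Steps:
f(g, D) = 3 + g*D² (f(g, D) = g*D² + 3 = 3 + g*D²)
√(12 + 12)*f(6, -2) = √(12 + 12)*(3 + 6*(-2)²) = √24*(3 + 6*4) = (2*√6)*(3 + 24) = (2*√6)*27 = 54*√6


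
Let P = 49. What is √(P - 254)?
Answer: I*√205 ≈ 14.318*I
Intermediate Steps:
√(P - 254) = √(49 - 254) = √(-205) = I*√205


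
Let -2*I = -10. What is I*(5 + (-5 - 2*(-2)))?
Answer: 20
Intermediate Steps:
I = 5 (I = -½*(-10) = 5)
I*(5 + (-5 - 2*(-2))) = 5*(5 + (-5 - 2*(-2))) = 5*(5 + (-5 + 4)) = 5*(5 - 1) = 5*4 = 20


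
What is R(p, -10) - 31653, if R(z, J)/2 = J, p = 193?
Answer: -31673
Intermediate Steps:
R(z, J) = 2*J
R(p, -10) - 31653 = 2*(-10) - 31653 = -20 - 31653 = -31673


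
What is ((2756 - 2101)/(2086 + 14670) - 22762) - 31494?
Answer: -909112881/16756 ≈ -54256.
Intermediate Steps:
((2756 - 2101)/(2086 + 14670) - 22762) - 31494 = (655/16756 - 22762) - 31494 = -381399417/16756 - 31494 = -909112881/16756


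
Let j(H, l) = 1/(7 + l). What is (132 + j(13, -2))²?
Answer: 436921/25 ≈ 17477.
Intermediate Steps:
(132 + j(13, -2))² = (132 + 1/(7 - 2))² = (132 + 1/5)² = (132 + ⅕)² = (661/5)² = 436921/25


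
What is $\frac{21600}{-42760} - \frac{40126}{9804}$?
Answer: $- \frac{24094427}{5240238} \approx -4.598$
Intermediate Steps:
$\frac{21600}{-42760} - \frac{40126}{9804} = 21600 \left(- \frac{1}{42760}\right) - \frac{20063}{4902} = - \frac{540}{1069} - \frac{20063}{4902} = - \frac{24094427}{5240238}$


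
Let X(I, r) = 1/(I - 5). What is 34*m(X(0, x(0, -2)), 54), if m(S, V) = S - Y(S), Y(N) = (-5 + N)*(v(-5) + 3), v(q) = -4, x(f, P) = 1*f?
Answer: -918/5 ≈ -183.60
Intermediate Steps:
x(f, P) = f
X(I, r) = 1/(-5 + I)
Y(N) = 5 - N (Y(N) = (-5 + N)*(-4 + 3) = (-5 + N)*(-1) = 5 - N)
m(S, V) = -5 + 2*S (m(S, V) = S - (5 - S) = S + (-5 + S) = -5 + 2*S)
34*m(X(0, x(0, -2)), 54) = 34*(-5 + 2/(-5 + 0)) = 34*(-5 + 2/(-5)) = 34*(-5 + 2*(-1/5)) = 34*(-5 - 2/5) = 34*(-27/5) = -918/5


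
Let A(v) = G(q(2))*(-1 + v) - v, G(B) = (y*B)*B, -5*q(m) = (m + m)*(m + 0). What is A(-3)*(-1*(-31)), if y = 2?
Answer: -13547/25 ≈ -541.88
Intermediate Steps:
q(m) = -2*m²/5 (q(m) = -(m + m)*(m + 0)/5 = -2*m*m/5 = -2*m²/5)
G(B) = 2*B² (G(B) = (2*B)*B = 2*B²)
A(v) = -128/25 + 103*v/25 (A(v) = (2*(-⅖*2²)²)*(-1 + v) - v = (2*(-⅖*4)²)*(-1 + v) - v = (2*(-8/5)²)*(-1 + v) - v = (2*(64/25))*(-1 + v) - v = 128*(-1 + v)/25 - v = (-128/25 + 128*v/25) - v = -128/25 + 103*v/25)
A(-3)*(-1*(-31)) = (-128/25 + (103/25)*(-3))*(-1*(-31)) = (-128/25 - 309/25)*31 = -437/25*31 = -13547/25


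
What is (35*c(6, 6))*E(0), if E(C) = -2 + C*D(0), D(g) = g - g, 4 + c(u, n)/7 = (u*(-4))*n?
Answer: 72520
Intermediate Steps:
c(u, n) = -28 - 28*n*u (c(u, n) = -28 + 7*((u*(-4))*n) = -28 + 7*((-4*u)*n) = -28 + 7*(-4*n*u) = -28 - 28*n*u)
D(g) = 0
E(C) = -2 (E(C) = -2 + C*0 = -2 + 0 = -2)
(35*c(6, 6))*E(0) = (35*(-28 - 28*6*6))*(-2) = (35*(-28 - 1008))*(-2) = (35*(-1036))*(-2) = -36260*(-2) = 72520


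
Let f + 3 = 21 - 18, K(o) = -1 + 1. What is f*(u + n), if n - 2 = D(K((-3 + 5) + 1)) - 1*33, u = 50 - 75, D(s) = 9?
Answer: 0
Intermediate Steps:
K(o) = 0
u = -25
f = 0 (f = -3 + (21 - 18) = -3 + 3 = 0)
n = -22 (n = 2 + (9 - 1*33) = 2 + (9 - 33) = 2 - 24 = -22)
f*(u + n) = 0*(-25 - 22) = 0*(-47) = 0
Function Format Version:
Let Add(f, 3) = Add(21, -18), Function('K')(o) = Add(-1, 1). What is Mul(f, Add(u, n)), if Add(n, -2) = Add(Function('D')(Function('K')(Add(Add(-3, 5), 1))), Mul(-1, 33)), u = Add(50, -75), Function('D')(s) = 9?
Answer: 0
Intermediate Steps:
Function('K')(o) = 0
u = -25
f = 0 (f = Add(-3, Add(21, -18)) = Add(-3, 3) = 0)
n = -22 (n = Add(2, Add(9, Mul(-1, 33))) = Add(2, Add(9, -33)) = Add(2, -24) = -22)
Mul(f, Add(u, n)) = Mul(0, Add(-25, -22)) = Mul(0, -47) = 0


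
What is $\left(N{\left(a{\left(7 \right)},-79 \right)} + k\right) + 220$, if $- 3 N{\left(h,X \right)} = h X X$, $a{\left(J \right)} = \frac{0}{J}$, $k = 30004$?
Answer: $30224$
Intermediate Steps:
$a{\left(J \right)} = 0$
$N{\left(h,X \right)} = - \frac{h X^{2}}{3}$ ($N{\left(h,X \right)} = - \frac{h X X}{3} = - \frac{h X^{2}}{3}$)
$\left(N{\left(a{\left(7 \right)},-79 \right)} + k\right) + 220 = \left(\left(- \frac{1}{3}\right) 0 \left(-79\right)^{2} + 30004\right) + 220 = \left(\left(- \frac{1}{3}\right) 0 \cdot 6241 + 30004\right) + 220 = \left(0 + 30004\right) + 220 = 30004 + 220 = 30224$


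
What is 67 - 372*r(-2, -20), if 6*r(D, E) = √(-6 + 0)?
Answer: 67 - 62*I*√6 ≈ 67.0 - 151.87*I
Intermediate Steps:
r(D, E) = I*√6/6 (r(D, E) = √(-6 + 0)/6 = √(-6)/6 = (I*√6)/6 = I*√6/6)
67 - 372*r(-2, -20) = 67 - 62*I*√6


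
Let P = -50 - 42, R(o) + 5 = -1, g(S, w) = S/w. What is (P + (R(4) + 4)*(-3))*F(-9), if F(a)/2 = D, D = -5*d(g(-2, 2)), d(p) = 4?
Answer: 3440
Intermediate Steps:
R(o) = -6 (R(o) = -5 - 1 = -6)
D = -20 (D = -5*4 = -20)
F(a) = -40 (F(a) = 2*(-20) = -40)
P = -92
(P + (R(4) + 4)*(-3))*F(-9) = (-92 + (-6 + 4)*(-3))*(-40) = (-92 - 2*(-3))*(-40) = (-92 + 6)*(-40) = -86*(-40) = 3440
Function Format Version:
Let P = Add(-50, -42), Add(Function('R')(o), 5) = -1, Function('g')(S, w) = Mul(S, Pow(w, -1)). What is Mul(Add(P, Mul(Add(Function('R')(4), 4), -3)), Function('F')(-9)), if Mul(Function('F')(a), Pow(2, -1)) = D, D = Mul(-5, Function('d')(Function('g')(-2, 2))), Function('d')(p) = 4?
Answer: 3440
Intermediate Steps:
Function('R')(o) = -6 (Function('R')(o) = Add(-5, -1) = -6)
D = -20 (D = Mul(-5, 4) = -20)
Function('F')(a) = -40 (Function('F')(a) = Mul(2, -20) = -40)
P = -92
Mul(Add(P, Mul(Add(Function('R')(4), 4), -3)), Function('F')(-9)) = Mul(Add(-92, Mul(Add(-6, 4), -3)), -40) = Mul(Add(-92, Mul(-2, -3)), -40) = Mul(Add(-92, 6), -40) = Mul(-86, -40) = 3440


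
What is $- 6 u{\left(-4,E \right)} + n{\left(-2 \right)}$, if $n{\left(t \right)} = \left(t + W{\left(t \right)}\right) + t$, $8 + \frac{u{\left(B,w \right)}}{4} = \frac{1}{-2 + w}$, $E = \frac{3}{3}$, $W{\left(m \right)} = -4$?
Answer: $208$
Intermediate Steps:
$E = 1$ ($E = 3 \cdot \frac{1}{3} = 1$)
$u{\left(B,w \right)} = -32 + \frac{4}{-2 + w}$
$n{\left(t \right)} = -4 + 2 t$ ($n{\left(t \right)} = \left(t - 4\right) + t = \left(-4 + t\right) + t = -4 + 2 t$)
$- 6 u{\left(-4,E \right)} + n{\left(-2 \right)} = - 6 \frac{4 \left(17 - 8\right)}{-2 + 1} + \left(-4 + 2 \left(-2\right)\right) = - 6 \frac{4 \left(17 - 8\right)}{-1} - 8 = - 6 \cdot 4 \left(-1\right) 9 - 8 = \left(-6\right) \left(-36\right) - 8 = 216 - 8 = 208$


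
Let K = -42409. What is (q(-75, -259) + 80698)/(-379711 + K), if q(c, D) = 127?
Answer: -265/1384 ≈ -0.19147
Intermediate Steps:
(q(-75, -259) + 80698)/(-379711 + K) = (127 + 80698)/(-379711 - 42409) = 80825/(-422120) = 80825*(-1/422120) = -265/1384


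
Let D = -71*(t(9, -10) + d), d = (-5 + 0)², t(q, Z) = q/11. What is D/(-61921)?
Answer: 20164/681131 ≈ 0.029604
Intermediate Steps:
t(q, Z) = q/11 (t(q, Z) = q*(1/11) = q/11)
d = 25 (d = (-5)² = 25)
D = -20164/11 (D = -71*((1/11)*9 + 25) = -71*(9/11 + 25) = -71*284/11 = -20164/11 ≈ -1833.1)
D/(-61921) = -20164/11/(-61921) = -20164/11*(-1/61921) = 20164/681131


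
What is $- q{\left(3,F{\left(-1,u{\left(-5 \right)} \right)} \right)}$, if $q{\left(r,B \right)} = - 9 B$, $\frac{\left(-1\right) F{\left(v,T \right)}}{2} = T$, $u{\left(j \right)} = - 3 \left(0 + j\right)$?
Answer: $-270$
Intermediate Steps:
$u{\left(j \right)} = - 3 j$
$F{\left(v,T \right)} = - 2 T$
$- q{\left(3,F{\left(-1,u{\left(-5 \right)} \right)} \right)} = - \left(-9\right) \left(- 2 \left(\left(-3\right) \left(-5\right)\right)\right) = - \left(-9\right) \left(\left(-2\right) 15\right) = - \left(-9\right) \left(-30\right) = \left(-1\right) 270 = -270$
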